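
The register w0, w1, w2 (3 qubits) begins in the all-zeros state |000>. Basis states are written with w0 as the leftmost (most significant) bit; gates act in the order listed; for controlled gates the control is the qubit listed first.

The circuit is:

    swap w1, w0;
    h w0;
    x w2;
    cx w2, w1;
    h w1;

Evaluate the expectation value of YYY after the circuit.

The expectation value of YYY is 0.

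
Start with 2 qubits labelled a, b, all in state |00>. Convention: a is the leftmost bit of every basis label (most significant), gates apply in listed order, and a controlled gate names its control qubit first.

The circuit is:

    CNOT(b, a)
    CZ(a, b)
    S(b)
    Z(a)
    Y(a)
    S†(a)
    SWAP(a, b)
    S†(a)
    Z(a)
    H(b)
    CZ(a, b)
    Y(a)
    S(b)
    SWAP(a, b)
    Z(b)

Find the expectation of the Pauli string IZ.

The observable IZ averages to -1.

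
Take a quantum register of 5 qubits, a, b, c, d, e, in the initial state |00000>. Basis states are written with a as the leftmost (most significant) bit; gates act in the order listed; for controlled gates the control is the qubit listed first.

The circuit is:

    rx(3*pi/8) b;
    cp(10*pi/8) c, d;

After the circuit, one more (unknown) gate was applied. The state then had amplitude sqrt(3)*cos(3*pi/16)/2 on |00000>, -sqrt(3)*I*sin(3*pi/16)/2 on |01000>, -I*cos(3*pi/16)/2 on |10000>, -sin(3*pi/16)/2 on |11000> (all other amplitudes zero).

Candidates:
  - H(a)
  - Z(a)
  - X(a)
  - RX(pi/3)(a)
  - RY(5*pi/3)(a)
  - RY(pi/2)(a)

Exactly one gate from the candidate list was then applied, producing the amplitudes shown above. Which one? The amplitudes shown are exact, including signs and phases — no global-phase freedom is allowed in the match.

The applied gate was RX(pi/3)(a).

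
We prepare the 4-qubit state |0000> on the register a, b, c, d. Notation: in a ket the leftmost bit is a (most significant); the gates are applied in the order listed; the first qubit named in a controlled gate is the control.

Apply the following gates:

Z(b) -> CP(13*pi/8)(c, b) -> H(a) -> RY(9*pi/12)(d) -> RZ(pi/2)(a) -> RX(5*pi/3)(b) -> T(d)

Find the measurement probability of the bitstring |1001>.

Outcome |1001> occurs with probability 3*sqrt(2)/32 + 3/16.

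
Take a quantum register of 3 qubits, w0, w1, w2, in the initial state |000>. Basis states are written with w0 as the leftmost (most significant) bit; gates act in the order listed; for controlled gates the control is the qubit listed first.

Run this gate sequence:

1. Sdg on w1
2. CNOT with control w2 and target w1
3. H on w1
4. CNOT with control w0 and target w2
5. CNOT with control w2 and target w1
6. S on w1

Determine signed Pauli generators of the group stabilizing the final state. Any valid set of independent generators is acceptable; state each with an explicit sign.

The stabilizer group can be generated by +IYI, +ZII, +IIZ, among other valid generating sets.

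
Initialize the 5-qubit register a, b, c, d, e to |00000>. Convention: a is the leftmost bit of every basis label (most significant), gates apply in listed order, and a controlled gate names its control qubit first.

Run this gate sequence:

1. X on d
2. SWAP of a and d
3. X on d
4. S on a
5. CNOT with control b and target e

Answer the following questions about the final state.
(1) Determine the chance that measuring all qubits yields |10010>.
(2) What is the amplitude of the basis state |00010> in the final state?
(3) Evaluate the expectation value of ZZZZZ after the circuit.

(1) The probability of measuring |10010> is 1.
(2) The amplitude on |00010> is 0.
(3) In the final state, ZZZZZ has expectation 1.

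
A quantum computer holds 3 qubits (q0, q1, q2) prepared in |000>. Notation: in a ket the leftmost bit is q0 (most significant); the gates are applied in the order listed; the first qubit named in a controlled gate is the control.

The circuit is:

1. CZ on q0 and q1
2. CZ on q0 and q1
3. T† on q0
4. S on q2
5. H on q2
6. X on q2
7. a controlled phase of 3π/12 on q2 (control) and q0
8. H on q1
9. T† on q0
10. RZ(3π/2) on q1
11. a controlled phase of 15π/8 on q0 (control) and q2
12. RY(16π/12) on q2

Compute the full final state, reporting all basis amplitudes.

After the circuit, the state carries amplitude (1 + sqrt(3))*exp(I*pi/4)/4 on |000>, (1 - sqrt(3))*exp(I*pi/4)/4 on |001>, (-sqrt(3) - 1)*exp(3*I*pi/4)/4 on |010>, (-1 + sqrt(3))*exp(3*I*pi/4)/4 on |011>, 0 on |100>, 0 on |101>, 0 on |110>, 0 on |111>.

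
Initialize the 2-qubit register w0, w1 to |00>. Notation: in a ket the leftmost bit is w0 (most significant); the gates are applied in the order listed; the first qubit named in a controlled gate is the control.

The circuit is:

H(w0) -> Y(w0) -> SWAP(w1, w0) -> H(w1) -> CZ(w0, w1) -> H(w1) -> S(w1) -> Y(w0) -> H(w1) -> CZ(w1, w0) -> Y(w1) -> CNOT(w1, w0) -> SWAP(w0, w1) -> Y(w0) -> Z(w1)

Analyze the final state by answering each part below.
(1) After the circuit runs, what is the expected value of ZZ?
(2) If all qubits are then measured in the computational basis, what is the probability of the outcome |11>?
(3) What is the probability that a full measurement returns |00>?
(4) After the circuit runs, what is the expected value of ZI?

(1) The observable ZZ averages to 1.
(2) A full measurement returns |11> with probability 1/2.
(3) A full measurement returns |00> with probability 1/2.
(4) The observable ZI averages to 0.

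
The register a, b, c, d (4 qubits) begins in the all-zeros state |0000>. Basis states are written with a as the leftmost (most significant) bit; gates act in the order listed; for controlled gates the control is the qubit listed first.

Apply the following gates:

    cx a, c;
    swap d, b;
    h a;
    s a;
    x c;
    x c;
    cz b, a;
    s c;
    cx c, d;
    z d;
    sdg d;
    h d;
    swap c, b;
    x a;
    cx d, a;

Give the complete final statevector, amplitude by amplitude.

The final amplitudes are I/2 on |0000>, 1/2 on |0001>, 1/2 on |1000>, I/2 on |1001>, and 0 on every other basis state.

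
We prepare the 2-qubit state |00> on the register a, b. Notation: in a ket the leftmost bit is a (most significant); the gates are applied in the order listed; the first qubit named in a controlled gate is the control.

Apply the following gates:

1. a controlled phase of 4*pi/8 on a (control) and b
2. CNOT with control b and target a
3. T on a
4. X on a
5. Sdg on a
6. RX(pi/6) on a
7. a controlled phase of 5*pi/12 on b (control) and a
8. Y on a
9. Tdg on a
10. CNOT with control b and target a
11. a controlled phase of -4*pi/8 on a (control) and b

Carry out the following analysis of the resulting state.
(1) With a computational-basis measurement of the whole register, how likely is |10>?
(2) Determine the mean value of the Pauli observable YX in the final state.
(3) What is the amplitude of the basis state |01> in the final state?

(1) Outcome |10> occurs with probability 1/2 - sqrt(3)/4.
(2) The expectation value of YX is 0.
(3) The amplitude on |01> is 0.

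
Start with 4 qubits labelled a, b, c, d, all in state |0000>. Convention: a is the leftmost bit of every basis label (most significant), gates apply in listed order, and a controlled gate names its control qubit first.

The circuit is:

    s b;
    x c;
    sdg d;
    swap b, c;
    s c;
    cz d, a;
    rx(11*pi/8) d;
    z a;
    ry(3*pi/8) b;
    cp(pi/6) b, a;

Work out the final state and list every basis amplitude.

The resulting statevector has amplitude 1/2 - sqrt(2 - sqrt(2))/4 on |0000>, I*sqrt(sqrt(2) + 2)/4 on |0001>, -sqrt(sqrt(2) + 2)/4 on |0100>, I*(-2 - sqrt(2 - sqrt(2)))/4 on |0101>, and 0 on every other basis state.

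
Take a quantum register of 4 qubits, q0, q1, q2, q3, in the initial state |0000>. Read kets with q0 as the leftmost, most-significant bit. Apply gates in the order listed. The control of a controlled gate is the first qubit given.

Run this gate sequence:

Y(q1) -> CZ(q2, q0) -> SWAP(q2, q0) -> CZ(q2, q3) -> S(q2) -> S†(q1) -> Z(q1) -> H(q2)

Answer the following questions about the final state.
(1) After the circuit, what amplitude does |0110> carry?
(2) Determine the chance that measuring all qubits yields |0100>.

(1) The amplitude on |0110> is -sqrt(2)/2.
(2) Outcome |0100> occurs with probability 1/2.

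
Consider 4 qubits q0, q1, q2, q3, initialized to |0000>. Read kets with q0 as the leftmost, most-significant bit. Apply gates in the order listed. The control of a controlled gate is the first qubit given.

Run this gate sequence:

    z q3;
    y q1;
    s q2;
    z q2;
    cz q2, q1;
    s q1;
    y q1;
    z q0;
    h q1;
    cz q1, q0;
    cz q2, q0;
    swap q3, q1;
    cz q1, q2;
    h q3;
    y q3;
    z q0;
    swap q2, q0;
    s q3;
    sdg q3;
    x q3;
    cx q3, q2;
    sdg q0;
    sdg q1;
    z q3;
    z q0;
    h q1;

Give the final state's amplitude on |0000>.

The amplitude on |0000> is -sqrt(2)/2. Key observation: steps 18-19 multiply out to the identity, so the circuit reduces to the remaining gates.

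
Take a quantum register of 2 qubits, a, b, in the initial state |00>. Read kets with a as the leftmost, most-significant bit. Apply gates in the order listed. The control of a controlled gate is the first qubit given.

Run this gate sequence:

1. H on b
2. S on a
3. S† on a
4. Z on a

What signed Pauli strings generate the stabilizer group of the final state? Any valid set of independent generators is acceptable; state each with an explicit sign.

One valid set of independent stabilizer generators is +IX, +ZI (any independent generating set of the same group is equally correct). Key observation: gates 2-3 undo each other exactly, leaving only the rest of the circuit to track.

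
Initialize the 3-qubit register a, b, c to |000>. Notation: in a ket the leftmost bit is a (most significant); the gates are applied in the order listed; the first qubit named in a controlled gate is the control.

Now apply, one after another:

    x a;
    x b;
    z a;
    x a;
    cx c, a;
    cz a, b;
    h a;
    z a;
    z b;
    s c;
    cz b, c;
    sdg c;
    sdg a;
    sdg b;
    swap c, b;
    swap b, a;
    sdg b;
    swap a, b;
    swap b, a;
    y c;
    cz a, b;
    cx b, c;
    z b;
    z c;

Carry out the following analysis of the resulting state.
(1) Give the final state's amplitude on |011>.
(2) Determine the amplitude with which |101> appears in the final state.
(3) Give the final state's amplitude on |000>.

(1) |011> carries amplitude -sqrt(2)/2 in the final state.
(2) The amplitude on |101> is 0.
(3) The final state's coefficient on |000> equals -sqrt(2)/2.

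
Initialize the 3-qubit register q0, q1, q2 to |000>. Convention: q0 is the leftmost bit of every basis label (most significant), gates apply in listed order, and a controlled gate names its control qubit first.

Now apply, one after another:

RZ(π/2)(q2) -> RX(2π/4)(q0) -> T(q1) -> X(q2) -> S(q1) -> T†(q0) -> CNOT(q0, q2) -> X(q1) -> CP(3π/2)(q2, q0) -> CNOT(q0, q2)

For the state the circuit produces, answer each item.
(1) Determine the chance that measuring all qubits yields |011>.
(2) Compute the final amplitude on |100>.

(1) Outcome |011> occurs with probability 1/2.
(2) The amplitude on |100> is 0.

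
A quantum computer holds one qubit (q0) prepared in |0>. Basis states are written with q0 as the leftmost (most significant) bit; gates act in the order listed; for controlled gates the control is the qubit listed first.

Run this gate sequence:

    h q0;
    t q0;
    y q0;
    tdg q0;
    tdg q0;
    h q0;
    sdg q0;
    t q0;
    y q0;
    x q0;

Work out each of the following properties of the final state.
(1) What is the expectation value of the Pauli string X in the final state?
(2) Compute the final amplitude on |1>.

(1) In the final state, X has expectation 1/2.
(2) The amplitude on |1> is -1/2 + exp(I*pi/4)/2.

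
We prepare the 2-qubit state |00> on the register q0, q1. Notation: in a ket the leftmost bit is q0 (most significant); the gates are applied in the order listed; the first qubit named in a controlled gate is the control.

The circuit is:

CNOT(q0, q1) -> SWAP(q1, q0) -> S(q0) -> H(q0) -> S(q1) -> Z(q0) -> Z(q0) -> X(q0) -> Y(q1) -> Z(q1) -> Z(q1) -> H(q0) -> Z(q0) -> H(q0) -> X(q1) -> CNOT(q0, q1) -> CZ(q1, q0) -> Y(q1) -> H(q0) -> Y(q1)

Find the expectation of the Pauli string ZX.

In the final state, ZX has expectation -1.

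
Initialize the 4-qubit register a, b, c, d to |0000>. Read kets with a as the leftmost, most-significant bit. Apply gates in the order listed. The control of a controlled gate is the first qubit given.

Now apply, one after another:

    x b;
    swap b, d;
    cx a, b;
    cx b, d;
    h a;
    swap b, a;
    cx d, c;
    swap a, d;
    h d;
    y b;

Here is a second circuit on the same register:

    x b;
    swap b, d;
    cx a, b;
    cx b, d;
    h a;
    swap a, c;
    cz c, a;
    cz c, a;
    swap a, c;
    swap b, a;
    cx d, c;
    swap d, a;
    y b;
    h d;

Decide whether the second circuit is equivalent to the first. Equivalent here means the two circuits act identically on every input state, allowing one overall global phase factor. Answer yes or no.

Yes, they are equivalent — the unitaries differ by at most a global phase.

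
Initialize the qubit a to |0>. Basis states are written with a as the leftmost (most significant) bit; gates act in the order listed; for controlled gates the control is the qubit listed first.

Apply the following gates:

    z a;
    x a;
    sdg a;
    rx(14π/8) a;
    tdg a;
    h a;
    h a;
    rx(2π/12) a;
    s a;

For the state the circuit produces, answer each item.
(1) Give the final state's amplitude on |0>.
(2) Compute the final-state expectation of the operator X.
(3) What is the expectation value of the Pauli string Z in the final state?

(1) The final state's coefficient on |0> equals (-sqrt(6*sqrt(2) + 12)/8 + sqrt(2*sqrt(2) + 4)/8 + sqrt(2 - sqrt(2))*(sqrt(2) + sqrt(6))*exp(I*pi/4)/8)*exp(3*I*pi/4).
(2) The expectation value of X is -sqrt(2)/4 + sqrt(3)/4.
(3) The observable Z averages to -sqrt(6)/4 - 1/4.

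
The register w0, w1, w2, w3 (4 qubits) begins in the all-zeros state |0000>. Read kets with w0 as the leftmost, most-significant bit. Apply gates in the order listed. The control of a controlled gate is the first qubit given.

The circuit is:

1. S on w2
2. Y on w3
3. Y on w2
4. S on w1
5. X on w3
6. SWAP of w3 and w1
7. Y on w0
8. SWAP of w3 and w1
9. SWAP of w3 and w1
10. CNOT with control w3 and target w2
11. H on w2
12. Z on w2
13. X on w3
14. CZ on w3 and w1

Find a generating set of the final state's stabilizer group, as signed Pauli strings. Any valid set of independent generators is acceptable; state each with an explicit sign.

The final state is stabilized by the group generated by +IIXI, -ZIII, +IZII, -IIIZ; other independent generating sets are equally valid.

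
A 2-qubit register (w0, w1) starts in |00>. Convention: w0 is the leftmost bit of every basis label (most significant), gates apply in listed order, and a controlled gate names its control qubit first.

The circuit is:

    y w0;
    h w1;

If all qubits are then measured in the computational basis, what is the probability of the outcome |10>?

The probability of measuring |10> is 1/2.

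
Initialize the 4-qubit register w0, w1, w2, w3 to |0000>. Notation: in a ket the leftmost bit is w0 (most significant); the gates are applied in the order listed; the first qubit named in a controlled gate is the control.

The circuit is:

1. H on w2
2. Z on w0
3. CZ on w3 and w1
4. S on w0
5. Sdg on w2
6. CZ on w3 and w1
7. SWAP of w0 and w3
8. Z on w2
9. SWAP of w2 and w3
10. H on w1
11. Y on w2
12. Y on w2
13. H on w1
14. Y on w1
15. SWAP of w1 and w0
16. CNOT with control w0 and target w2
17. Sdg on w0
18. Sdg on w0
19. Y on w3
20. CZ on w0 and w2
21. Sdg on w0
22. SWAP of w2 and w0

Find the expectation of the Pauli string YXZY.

The observable YXZY averages to 0.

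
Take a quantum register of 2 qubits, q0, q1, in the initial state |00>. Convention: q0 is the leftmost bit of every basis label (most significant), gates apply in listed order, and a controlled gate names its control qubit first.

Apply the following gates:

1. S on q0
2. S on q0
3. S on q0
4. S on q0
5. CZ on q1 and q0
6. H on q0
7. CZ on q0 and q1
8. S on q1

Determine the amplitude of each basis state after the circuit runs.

The final amplitudes are sqrt(2)/2 on |00>, 0 on |01>, sqrt(2)/2 on |10>, 0 on |11>. Key observation: steps 1-4 multiply out to the identity, so the circuit reduces to the remaining gates.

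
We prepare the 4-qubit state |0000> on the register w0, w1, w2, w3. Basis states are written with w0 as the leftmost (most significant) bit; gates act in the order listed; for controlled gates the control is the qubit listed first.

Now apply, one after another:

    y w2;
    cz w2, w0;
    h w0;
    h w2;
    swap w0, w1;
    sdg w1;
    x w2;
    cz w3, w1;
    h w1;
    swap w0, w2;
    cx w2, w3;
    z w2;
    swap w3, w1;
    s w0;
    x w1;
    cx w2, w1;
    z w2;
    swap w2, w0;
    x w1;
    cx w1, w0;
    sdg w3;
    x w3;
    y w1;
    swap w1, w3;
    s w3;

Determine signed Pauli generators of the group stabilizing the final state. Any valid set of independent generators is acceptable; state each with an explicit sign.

The stabilizer group can be generated by +IXII, -IIYI, +ZIII, -IIIZ, among other valid generating sets.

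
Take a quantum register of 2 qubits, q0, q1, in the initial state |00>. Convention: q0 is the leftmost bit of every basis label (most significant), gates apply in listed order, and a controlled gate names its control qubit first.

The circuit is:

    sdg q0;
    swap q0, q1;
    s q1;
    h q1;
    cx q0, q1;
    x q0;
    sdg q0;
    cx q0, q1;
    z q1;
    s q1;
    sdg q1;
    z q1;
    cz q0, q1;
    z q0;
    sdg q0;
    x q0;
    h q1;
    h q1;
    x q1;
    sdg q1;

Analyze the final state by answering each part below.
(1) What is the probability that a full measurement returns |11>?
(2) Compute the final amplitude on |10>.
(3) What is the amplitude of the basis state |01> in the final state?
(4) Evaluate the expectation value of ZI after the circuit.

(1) A full measurement returns |11> with probability 0.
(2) |10> carries amplitude 0 in the final state.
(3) |01> carries amplitude -sqrt(2)*I/2 in the final state.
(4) The observable ZI averages to 1.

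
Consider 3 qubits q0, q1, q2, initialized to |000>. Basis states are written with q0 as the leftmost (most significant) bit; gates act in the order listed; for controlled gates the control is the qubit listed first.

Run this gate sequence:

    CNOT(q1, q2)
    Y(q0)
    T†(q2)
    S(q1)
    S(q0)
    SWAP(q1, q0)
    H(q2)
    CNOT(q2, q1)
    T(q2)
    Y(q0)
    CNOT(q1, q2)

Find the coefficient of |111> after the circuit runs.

|111> carries amplitude -sqrt(2)*I/2 in the final state.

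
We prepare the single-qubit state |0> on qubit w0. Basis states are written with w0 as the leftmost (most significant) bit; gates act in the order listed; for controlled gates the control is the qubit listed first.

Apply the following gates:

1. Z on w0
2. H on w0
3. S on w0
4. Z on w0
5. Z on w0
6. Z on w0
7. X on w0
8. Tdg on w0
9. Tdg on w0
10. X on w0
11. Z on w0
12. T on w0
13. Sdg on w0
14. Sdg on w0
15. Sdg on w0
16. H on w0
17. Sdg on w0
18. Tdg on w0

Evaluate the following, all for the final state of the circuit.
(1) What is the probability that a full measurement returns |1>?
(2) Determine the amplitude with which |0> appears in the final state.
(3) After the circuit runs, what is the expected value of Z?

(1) A full measurement returns |1> with probability 1/2 - sqrt(2)/4.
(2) |0> carries amplitude -I/2 - exp(I*pi/4)/2 in the final state.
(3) The observable Z averages to sqrt(2)/2.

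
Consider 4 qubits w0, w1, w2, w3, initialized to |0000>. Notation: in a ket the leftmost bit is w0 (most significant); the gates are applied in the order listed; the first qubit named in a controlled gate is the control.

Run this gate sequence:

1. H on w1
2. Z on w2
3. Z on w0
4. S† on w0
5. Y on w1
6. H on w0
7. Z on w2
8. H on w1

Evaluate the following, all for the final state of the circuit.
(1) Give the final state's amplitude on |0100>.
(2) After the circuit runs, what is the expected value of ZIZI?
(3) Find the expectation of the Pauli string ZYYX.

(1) The final state's coefficient on |0100> equals -sqrt(2)*I/2.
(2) The observable ZIZI averages to 0.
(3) The expectation value of ZYYX is 0.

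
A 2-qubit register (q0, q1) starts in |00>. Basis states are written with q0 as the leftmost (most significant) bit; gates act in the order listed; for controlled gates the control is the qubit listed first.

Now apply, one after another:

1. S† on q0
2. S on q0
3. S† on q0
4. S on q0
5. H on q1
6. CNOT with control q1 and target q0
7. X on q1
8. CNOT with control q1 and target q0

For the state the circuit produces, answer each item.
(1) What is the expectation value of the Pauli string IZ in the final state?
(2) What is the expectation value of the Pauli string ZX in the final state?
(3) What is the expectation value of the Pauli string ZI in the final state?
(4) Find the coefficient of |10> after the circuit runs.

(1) In the final state, IZ has expectation 0. Key observation: the block from step 1 through step 4 cancels to the identity and can be dropped.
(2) In the final state, ZX has expectation -1.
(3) The observable ZI averages to -1.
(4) The amplitude on |10> is sqrt(2)/2.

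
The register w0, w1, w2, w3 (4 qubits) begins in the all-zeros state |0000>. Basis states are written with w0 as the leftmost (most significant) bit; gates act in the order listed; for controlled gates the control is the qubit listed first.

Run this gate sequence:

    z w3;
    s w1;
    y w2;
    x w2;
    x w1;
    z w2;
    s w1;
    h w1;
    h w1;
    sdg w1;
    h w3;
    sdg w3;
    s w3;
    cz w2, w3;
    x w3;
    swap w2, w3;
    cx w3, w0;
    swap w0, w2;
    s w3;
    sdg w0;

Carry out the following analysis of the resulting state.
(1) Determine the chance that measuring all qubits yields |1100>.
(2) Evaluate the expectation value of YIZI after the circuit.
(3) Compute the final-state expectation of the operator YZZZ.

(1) A full measurement returns |1100> with probability 1/2. Key observation: gates 7-10 undo each other exactly, leaving only the rest of the circuit to track.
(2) In the final state, YIZI has expectation -1.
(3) The expectation value of YZZZ is 1.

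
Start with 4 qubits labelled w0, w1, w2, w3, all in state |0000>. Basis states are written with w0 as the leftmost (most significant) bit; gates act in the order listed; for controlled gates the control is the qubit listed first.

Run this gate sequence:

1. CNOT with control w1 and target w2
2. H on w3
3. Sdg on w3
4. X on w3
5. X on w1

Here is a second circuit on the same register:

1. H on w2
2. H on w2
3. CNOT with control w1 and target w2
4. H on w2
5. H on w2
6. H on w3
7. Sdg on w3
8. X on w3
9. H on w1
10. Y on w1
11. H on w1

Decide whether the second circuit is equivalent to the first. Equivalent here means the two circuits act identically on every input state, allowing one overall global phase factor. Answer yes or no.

No — the two circuits implement different unitaries, even allowing a global phase.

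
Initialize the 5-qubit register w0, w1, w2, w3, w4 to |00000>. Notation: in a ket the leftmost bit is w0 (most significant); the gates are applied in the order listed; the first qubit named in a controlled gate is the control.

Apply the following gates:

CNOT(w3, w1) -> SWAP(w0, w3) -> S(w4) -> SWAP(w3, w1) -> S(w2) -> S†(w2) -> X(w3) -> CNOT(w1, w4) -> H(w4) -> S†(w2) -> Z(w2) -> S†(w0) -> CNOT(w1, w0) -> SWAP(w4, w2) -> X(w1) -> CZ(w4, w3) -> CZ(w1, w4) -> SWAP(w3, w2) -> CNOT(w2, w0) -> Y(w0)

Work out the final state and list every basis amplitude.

After the circuit, the state carries amplitude -sqrt(2)*I/2 on |01100>, -sqrt(2)*I/2 on |01110>, and 0 on every other basis state.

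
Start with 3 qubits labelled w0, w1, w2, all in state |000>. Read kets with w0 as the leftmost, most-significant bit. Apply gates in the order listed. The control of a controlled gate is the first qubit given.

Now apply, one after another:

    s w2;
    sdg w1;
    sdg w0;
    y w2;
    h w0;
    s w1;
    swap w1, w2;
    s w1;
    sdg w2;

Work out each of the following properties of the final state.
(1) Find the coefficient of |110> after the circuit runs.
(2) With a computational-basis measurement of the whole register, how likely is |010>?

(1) |110> carries amplitude -sqrt(2)/2 in the final state.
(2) A full measurement returns |010> with probability 1/2.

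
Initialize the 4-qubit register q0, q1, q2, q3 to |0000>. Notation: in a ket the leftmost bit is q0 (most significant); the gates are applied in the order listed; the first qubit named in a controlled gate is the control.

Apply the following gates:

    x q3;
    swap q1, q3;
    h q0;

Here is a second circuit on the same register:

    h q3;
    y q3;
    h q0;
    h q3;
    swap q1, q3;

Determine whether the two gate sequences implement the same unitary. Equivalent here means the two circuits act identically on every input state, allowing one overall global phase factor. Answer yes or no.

No — the two circuits implement different unitaries, even allowing a global phase.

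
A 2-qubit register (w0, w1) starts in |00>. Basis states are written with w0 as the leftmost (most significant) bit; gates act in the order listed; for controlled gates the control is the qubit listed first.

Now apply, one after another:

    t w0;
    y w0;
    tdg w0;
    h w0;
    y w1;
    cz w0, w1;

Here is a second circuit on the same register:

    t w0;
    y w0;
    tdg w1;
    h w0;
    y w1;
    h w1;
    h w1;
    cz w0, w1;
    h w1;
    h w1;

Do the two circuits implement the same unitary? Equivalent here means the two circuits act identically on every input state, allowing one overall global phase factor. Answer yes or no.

No, they are not equivalent — no single phase factor reconciles the two unitaries.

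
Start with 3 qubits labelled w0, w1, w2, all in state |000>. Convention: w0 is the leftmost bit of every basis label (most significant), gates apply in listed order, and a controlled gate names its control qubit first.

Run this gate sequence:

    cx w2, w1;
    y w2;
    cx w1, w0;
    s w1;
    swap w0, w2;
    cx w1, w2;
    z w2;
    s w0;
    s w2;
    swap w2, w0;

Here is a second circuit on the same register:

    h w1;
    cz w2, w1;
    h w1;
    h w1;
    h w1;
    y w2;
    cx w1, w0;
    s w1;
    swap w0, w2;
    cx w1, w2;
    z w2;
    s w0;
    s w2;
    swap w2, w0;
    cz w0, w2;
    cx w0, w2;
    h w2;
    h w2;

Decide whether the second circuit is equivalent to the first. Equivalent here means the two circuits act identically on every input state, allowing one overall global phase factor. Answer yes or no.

No, they are not equivalent — no single phase factor reconciles the two unitaries.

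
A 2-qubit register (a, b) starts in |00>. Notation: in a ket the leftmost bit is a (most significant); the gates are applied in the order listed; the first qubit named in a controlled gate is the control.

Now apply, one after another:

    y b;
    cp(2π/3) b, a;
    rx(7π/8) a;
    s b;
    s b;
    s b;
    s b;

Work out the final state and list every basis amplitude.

After the circuit, the state carries amplitude 0 on |00>, I*sin(pi/16) on |01>, 0 on |10>, sin(7*pi/16) on |11>.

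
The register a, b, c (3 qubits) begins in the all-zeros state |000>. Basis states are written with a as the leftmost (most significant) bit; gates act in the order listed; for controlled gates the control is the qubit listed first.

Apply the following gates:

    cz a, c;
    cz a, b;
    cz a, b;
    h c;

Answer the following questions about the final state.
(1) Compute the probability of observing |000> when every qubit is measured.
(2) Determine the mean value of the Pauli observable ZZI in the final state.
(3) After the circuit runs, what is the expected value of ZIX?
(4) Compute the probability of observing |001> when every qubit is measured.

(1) Outcome |000> occurs with probability 1/2. Key observation: steps 2-3 multiply out to the identity, so the circuit reduces to the remaining gates.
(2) The expectation value of ZZI is 1.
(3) In the final state, ZIX has expectation 1.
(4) The probability of measuring |001> is 1/2.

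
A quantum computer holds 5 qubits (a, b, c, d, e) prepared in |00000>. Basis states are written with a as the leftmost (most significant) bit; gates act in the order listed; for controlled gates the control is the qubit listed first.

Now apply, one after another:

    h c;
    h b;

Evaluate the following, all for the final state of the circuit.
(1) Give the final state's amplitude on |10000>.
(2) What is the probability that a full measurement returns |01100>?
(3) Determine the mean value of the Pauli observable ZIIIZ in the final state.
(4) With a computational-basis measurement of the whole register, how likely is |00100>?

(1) The amplitude on |10000> is 0.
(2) Outcome |01100> occurs with probability 1/4.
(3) The observable ZIIIZ averages to 1.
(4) The probability of measuring |00100> is 1/4.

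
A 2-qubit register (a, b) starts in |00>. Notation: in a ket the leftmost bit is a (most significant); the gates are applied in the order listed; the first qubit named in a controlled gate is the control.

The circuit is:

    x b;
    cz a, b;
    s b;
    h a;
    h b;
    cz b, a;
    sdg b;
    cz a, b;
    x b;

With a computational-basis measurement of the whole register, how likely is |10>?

Outcome |10> occurs with probability 1/4.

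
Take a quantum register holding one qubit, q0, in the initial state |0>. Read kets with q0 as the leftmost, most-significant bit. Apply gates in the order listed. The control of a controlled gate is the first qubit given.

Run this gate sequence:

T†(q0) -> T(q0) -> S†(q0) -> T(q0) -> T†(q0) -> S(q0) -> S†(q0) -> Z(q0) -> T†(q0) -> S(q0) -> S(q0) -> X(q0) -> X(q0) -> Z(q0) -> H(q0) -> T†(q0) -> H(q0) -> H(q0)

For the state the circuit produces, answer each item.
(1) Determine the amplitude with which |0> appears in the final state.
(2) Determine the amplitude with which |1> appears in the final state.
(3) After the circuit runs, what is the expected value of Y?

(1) |0> carries amplitude sqrt(2)/2 in the final state.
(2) The amplitude on |1> is -sqrt(2)*exp(3*I*pi/4)/2.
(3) The expectation value of Y is -sqrt(2)/2.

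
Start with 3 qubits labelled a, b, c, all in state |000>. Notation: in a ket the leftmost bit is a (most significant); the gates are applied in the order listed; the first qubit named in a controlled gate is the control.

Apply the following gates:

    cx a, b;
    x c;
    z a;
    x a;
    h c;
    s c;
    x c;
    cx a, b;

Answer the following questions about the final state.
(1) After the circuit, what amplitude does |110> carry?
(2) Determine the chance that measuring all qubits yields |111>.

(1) |110> carries amplitude -sqrt(2)*I/2 in the final state.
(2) The probability of measuring |111> is 1/2.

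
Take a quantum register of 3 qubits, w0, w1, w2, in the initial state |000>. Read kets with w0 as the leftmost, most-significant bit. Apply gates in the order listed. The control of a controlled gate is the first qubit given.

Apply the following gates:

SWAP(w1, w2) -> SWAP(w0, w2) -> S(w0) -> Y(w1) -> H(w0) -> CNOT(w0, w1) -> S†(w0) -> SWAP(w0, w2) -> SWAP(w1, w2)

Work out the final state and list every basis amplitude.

The final amplitudes are sqrt(2)*I/2 on |001>, sqrt(2)/2 on |010>, and 0 on every other basis state.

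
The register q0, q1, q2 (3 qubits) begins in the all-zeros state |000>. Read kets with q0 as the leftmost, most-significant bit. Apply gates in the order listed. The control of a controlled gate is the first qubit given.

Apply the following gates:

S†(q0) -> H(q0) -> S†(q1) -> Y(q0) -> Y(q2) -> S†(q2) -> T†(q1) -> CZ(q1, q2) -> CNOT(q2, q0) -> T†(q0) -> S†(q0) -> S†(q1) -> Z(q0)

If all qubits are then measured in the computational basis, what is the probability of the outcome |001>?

A full measurement returns |001> with probability 1/2.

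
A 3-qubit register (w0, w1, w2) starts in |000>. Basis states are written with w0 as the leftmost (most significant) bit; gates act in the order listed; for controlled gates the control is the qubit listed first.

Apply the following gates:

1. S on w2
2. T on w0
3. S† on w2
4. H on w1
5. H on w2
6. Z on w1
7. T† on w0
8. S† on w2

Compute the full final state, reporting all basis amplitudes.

The final amplitudes are 1/2 on |000>, -I/2 on |001>, -1/2 on |010>, I/2 on |011>, 0 on |100>, 0 on |101>, 0 on |110>, 0 on |111>.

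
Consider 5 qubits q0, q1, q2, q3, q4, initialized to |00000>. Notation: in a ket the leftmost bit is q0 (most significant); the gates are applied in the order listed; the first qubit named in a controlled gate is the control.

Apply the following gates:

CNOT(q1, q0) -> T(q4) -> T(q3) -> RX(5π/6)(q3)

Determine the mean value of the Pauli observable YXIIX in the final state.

The expectation value of YXIIX is 0.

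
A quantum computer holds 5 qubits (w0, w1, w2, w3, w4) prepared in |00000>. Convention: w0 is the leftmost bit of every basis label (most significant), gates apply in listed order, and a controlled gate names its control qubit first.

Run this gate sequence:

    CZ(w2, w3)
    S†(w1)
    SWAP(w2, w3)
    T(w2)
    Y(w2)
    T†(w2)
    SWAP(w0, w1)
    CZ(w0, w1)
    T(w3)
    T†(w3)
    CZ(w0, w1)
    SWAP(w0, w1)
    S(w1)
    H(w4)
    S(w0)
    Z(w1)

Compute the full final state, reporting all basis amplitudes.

After the circuit, the state carries amplitude sqrt(2)*exp(I*pi/4)/2 on |00100>, sqrt(2)*exp(I*pi/4)/2 on |00101>, and 0 on every other basis state. Key observation: steps 7-12 multiply out to the identity, so the circuit reduces to the remaining gates.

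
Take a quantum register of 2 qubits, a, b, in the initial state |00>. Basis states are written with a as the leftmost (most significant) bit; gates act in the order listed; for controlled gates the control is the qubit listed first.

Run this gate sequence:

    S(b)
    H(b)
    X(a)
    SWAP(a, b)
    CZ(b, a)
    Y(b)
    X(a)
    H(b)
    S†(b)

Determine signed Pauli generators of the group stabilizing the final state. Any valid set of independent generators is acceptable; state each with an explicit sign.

One valid set of independent stabilizer generators is -XI, -IY (any independent generating set of the same group is equally correct).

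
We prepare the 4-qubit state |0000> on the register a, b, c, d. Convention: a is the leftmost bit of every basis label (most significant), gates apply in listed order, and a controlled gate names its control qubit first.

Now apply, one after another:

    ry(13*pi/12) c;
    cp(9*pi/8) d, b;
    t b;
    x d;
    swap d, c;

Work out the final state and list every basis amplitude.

After the circuit, the state carries amplitude -sqrt(sqrt(2) + 2)/4 + sqrt(6 - 3*sqrt(2))/4 on |0010>, sqrt(2 - sqrt(2))/4 + sqrt(3*sqrt(2) + 6)/4 on |0011>, and 0 on every other basis state.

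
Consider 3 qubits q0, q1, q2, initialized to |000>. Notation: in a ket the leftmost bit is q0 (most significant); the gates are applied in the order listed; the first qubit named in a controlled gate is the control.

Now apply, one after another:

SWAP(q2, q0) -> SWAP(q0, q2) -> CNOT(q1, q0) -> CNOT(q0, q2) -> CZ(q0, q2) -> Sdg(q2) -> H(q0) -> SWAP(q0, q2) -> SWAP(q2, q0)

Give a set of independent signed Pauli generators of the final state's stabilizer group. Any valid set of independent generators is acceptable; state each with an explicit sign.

The stabilizer group can be generated by +XII, +IZI, +IIZ, among other valid generating sets.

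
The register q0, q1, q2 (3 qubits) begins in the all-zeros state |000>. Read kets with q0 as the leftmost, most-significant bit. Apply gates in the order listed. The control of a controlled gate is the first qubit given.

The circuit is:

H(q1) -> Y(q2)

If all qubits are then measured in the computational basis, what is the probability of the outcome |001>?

Outcome |001> occurs with probability 1/2.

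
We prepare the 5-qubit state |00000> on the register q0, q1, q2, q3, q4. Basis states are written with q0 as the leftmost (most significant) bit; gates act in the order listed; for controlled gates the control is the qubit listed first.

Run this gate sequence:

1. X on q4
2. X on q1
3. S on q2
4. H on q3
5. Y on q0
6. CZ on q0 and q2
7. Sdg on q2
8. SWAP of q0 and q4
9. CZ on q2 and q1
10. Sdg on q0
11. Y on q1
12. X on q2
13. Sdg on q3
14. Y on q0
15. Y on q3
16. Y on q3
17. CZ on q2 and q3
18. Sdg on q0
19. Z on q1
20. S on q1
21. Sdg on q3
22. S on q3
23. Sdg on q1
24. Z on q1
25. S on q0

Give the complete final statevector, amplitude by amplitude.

After the circuit, the state carries amplitude -sqrt(2)/2 on |00101>, -sqrt(2)*I/2 on |00111>, and 0 on every other basis state. Key observation: the block from step 18 through step 25 cancels to the identity and can be dropped.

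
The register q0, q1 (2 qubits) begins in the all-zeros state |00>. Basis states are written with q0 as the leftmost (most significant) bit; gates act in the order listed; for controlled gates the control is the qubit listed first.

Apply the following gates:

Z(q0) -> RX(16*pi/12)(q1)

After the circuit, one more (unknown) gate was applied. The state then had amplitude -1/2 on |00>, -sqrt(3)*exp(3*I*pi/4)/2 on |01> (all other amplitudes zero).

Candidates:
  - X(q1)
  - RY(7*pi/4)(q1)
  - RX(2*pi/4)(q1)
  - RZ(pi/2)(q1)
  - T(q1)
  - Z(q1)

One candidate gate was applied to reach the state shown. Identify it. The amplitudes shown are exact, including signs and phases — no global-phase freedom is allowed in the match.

The applied gate was T(q1).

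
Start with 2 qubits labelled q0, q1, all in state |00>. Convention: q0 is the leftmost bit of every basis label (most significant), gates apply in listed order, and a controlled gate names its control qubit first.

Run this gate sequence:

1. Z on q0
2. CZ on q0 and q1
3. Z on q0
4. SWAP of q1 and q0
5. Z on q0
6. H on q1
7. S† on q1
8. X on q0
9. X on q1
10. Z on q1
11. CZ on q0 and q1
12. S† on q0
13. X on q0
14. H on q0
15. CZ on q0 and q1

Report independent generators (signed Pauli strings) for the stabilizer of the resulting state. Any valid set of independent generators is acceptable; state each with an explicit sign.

One valid set of independent stabilizer generators is +XZ, +ZY (any independent generating set of the same group is equally correct).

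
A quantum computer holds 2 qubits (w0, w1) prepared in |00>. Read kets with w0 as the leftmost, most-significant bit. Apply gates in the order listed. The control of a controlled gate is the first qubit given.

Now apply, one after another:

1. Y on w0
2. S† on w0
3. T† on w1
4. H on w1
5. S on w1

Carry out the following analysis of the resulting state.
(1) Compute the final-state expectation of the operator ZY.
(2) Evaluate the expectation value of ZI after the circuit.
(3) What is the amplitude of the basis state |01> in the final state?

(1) The expectation value of ZY is -1.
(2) The expectation value of ZI is -1.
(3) The amplitude on |01> is 0.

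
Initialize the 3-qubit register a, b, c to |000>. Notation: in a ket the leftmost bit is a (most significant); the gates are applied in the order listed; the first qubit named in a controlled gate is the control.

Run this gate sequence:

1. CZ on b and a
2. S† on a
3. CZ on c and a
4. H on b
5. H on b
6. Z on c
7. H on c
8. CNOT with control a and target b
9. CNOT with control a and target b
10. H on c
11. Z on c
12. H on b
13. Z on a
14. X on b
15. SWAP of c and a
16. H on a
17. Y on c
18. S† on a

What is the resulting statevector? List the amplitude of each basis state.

After the circuit, the state carries amplitude 0 on |000>, I/2 on |001>, 0 on |010>, I/2 on |011>, 0 on |100>, 1/2 on |101>, 0 on |110>, 1/2 on |111>.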